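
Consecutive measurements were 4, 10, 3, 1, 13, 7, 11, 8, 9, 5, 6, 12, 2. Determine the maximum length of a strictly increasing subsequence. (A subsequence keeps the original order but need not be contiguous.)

5

Let dp[i] be the length of the longest such subsequence ending at index i:
i:      1  2  3  4  5  6  7  8  9 10 11 12 13
a[i]:   4 10  3  1 13  7 11  8  9  5  6 12  2
dp:     1  2  1  1  3  2  3  3  4  2  3  5  2
Maximum dp value is 5.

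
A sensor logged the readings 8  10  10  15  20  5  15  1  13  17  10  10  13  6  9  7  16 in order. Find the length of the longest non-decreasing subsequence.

7

Let dp[i] be the length of the longest such subsequence ending at index i:
i:      1  2  3  4  5  6  7  8  9 10 11 12 13 14 15 16 17
a[i]:   8 10 10 15 20  5 15  1 13 17 10 10 13  6  9  7 16
dp:     1  2  3  4  5  1  5  1  4  6  4  5  6  2  3  3  7
Maximum dp value is 7.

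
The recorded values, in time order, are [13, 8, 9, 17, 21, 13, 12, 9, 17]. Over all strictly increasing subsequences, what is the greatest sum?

Let S[i] be the best sum of a strictly increasing subsequence ending at i:
i:      1  2  3  4  5  6  7  8  9
a[i]:  13  8  9 17 21 13 12  9 17
S:     13  8 17 34 55 30 29 17 47
Maximum is 55 (e.g. 8 + 9 + 17 + 21).

55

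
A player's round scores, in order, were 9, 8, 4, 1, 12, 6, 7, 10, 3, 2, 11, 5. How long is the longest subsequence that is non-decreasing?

5

Let dp[i] be the length of the longest such subsequence ending at index i:
i:      1  2  3  4  5  6  7  8  9 10 11 12
a[i]:   9  8  4  1 12  6  7 10  3  2 11  5
dp:     1  1  1  1  2  2  3  4  2  2  5  3
Maximum dp value is 5.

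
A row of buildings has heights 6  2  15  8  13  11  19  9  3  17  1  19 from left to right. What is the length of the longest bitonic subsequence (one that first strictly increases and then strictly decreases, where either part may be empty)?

inc[i] = longest strictly increasing subsequence ending at i; dec[i] = longest strictly decreasing subsequence starting at i:
i:      1  2  3  4  5  6  7  8  9 10 11 12
a[i]:   6  2 15  8 13 11 19  9  3 17  1 19
inc:    1  1  2  2  3  3  4  3  2  4  1  5
dec:    3  2  6  3  5  4  4  3  2  2  1  1
Best peak at i=3 (value 15): inc=2, dec=6, length 2+6−1 = 7.

7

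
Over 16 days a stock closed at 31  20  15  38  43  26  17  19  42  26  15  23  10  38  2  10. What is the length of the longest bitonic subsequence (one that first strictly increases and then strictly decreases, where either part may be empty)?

8

inc[i] = longest strictly increasing subsequence ending at i; dec[i] = longest strictly decreasing subsequence starting at i:
i:      1  2  3  4  5  6  7  8  9 10 11 12 13 14 15 16
a[i]:  31 20 15 38 43 26 17 19 42 26 15 23 10 38  2 10
inc:    1  1  1  2  3  2  2  3  4  4  1  4  1  5  1  2
dec:    6  5  3  6  6  5  4  4  5  4  3  3  2  2  1  1
Best peak at i=5 (value 43): inc=3, dec=6, length 3+6−1 = 8.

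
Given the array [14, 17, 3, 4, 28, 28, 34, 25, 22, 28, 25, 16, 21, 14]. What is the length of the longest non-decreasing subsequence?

Let dp[i] be the length of the longest such subsequence ending at index i:
i:      1  2  3  4  5  6  7  8  9 10 11 12 13 14
a[i]:  14 17  3  4 28 28 34 25 22 28 25 16 21 14
dp:     1  2  1  2  3  4  5  3  3  5  4  3  4  3
Maximum dp value is 5.

5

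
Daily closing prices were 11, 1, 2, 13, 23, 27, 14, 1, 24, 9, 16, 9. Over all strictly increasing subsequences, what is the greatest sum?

Let S[i] be the best sum of a strictly increasing subsequence ending at i:
i:      1  2  3  4  5  6  7  8  9 10 11 12
a[i]:  11  1  2 13 23 27 14  1 24  9 16  9
S:     11  1  3 24 47 74 38  1 71 12 54 12
Maximum is 74 (e.g. 11 + 13 + 23 + 27).

74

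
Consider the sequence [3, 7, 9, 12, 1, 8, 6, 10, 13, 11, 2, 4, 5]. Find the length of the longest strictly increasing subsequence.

Track the smallest tail for each achievable length (strict):
3 → extends → [3]
7 → extends → [3, 7]
9 → extends → [3, 7, 9]
12 → extends → [3, 7, 9, 12]
1 → replaces 3 → [1, 7, 9, 12]
8 → replaces 9 → [1, 7, 8, 12]
6 → replaces 7 → [1, 6, 8, 12]
10 → replaces 12 → [1, 6, 8, 10]
13 → extends → [1, 6, 8, 10, 13]
11 → replaces 13 → [1, 6, 8, 10, 11]
2 → replaces 6 → [1, 2, 8, 10, 11]
4 → replaces 8 → [1, 2, 4, 10, 11]
5 → replaces 10 → [1, 2, 4, 5, 11]
Five tails, so the longest strictly increasing subsequence has length 5 (e.g. 3, 7, 9, 12, 13).

5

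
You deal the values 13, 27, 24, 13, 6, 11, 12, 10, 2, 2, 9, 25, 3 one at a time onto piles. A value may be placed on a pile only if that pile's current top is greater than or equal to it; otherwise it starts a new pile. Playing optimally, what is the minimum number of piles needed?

4

The minimum number of non-increasing subsequences covering a sequence equals the length of its longest strictly increasing subsequence.
LIS length is 4 (e.g. 6, 11, 12, 25), so 4 piles are needed.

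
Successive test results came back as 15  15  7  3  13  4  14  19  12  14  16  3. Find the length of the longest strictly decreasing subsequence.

4

Negate each value so 'decreasing' becomes 'increasing', then run patience tails on the negated sequence:
-15 → extends → [-15]
-15 → already a tail → [-15]
-7 → extends → [-15, -7]
-3 → extends → [-15, -7, -3]
-13 → replaces -7 → [-15, -13, -3]
-4 → replaces -3 → [-15, -13, -4]
-14 → replaces -13 → [-15, -14, -4]
-19 → replaces -15 → [-19, -14, -4]
-12 → replaces -4 → [-19, -14, -12]
-14 → already a tail → [-19, -14, -12]
-16 → replaces -14 → [-19, -16, -12]
-3 → extends → [-19, -16, -12, -3]
Four tails, so the longest strictly decreasing subsequence of the original has length 4.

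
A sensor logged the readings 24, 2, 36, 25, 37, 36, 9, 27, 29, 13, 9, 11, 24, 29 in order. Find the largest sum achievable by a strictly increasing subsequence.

105

Let S[i] be the best sum of a strictly increasing subsequence ending at i:
i:       1   2   3   4   5   6   7   8   9  10  11  12  13  14
a[i]:   24   2  36  25  37  36   9  27  29  13   9  11  24  29
S:      24   2  60  49  97  85  11  76 105  24  11  22  48 105
Maximum is 105 (e.g. 24 + 25 + 27 + 29).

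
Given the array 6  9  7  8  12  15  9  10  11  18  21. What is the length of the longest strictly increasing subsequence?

Track the smallest tail for each achievable length (strict):
6 → extends → [6]
9 → extends → [6, 9]
7 → replaces 9 → [6, 7]
8 → extends → [6, 7, 8]
12 → extends → [6, 7, 8, 12]
15 → extends → [6, 7, 8, 12, 15]
9 → replaces 12 → [6, 7, 8, 9, 15]
10 → replaces 15 → [6, 7, 8, 9, 10]
11 → extends → [6, 7, 8, 9, 10, 11]
18 → extends → [6, 7, 8, 9, 10, 11, 18]
21 → extends → [6, 7, 8, 9, 10, 11, 18, 21]
Eight tails, so the longest strictly increasing subsequence has length 8 (e.g. 6, 7, 8, 9, 10, 11, 18, 21).

8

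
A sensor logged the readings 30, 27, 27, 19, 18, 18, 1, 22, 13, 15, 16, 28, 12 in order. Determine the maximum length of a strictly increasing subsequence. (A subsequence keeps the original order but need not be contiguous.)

Let dp[i] be the length of the longest such subsequence ending at index i:
i:      1  2  3  4  5  6  7  8  9 10 11 12 13
a[i]:  30 27 27 19 18 18  1 22 13 15 16 28 12
dp:     1  1  1  1  1  1  1  2  2  3  4  5  2
Maximum dp value is 5.

5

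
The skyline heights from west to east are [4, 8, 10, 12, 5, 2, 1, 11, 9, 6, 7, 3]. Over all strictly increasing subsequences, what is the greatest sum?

34

Let S[i] be the best sum of a strictly increasing subsequence ending at i:
i:      1  2  3  4  5  6  7  8  9 10 11 12
a[i]:   4  8 10 12  5  2  1 11  9  6  7  3
S:      4 12 22 34  9  2  1 33 21 15 22  5
Maximum is 34 (e.g. 4 + 8 + 10 + 12).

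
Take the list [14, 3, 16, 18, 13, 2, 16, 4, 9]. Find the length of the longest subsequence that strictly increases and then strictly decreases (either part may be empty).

5

inc[i] = longest strictly increasing subsequence ending at i; dec[i] = longest strictly decreasing subsequence starting at i:
i:      1  2  3  4  5  6  7  8  9
a[i]:  14  3 16 18 13  2 16  4  9
inc:    1  1  2  3  2  1  3  2  3
dec:    3  2  3  3  2  1  2  1  1
Best peak at i=4 (value 18): inc=3, dec=3, length 3+3−1 = 5.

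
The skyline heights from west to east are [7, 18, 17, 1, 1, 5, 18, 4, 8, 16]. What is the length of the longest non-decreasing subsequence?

5

Let dp[i] be the length of the longest such subsequence ending at index i:
i:      1  2  3  4  5  6  7  8  9 10
a[i]:   7 18 17  1  1  5 18  4  8 16
dp:     1  2  2  1  2  3  4  3  4  5
Maximum dp value is 5.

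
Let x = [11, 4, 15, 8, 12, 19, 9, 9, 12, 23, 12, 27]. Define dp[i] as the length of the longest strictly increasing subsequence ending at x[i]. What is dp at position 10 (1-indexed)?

dp[i] = 1 + max{dp[j] : j<i, x[j]<x[i]} (or 1 if no such j):
i:      1  2  3  4  5  6  7  8  9 10 11 12
x[i]:  11  4 15  8 12 19  9  9 12 23 12 27
dp:     1  1  2  2  3  4  3  3  4  5  4  6
At index 10 the value is 5.

5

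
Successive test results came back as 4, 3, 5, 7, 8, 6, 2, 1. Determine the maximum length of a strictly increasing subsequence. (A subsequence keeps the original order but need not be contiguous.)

4

Track the smallest tail for each achievable length (strict):
4 → extends → [4]
3 → replaces 4 → [3]
5 → extends → [3, 5]
7 → extends → [3, 5, 7]
8 → extends → [3, 5, 7, 8]
6 → replaces 7 → [3, 5, 6, 8]
2 → replaces 3 → [2, 5, 6, 8]
1 → replaces 2 → [1, 5, 6, 8]
Four tails, so the longest strictly increasing subsequence has length 4 (e.g. 4, 5, 7, 8).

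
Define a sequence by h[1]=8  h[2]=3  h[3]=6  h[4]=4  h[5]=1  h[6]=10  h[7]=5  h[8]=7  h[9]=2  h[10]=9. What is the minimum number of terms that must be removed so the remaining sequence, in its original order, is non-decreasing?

5

Fewest deletions = n − (longest non-decreasing subsequence).
i:      1  2  3  4  5  6  7  8  9 10
h[i]:   8  3  6  4  1 10  5  7  2  9
dp:     1  1  2  2  1  3  3  4  2  5
max dp = 5, so deletions = 10 − 5 = 5.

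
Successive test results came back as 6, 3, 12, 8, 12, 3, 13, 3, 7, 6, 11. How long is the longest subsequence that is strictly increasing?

4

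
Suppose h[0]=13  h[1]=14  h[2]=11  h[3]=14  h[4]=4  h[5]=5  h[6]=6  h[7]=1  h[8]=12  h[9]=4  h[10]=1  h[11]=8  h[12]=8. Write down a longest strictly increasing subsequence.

4, 5, 6, 12

Patience tails give the LIS length; then backtrack through the dp parents:
13 → extends → [13]
14 → extends → [13, 14]
11 → replaces 13 → [11, 14]
14 → already a tail → [11, 14]
4 → replaces 11 → [4, 14]
5 → replaces 14 → [4, 5]
6 → extends → [4, 5, 6]
1 → replaces 4 → [1, 5, 6]
12 → extends → [1, 5, 6, 12]
4 → replaces 5 → [1, 4, 6, 12]
1 → already a tail → [1, 4, 6, 12]
8 → replaces 12 → [1, 4, 6, 8]
8 → already a tail → [1, 4, 6, 8]
Length 4; one witness is 4, 5, 6, 12.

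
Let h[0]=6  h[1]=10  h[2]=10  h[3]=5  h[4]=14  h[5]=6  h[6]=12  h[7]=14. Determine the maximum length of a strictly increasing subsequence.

Let dp[i] be the length of the longest such subsequence ending at index i:
i:      0  1  2  3  4  5  6  7
h[i]:   6 10 10  5 14  6 12 14
dp:     1  2  2  1  3  2  3  4
Maximum dp value is 4.

4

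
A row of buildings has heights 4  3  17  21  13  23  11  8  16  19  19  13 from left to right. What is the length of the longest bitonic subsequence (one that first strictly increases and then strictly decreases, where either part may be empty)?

6

inc[i] = longest strictly increasing subsequence ending at i; dec[i] = longest strictly decreasing subsequence starting at i:
i:      1  2  3  4  5  6  7  8  9 10 11 12
a[i]:   4  3 17 21 13 23 11  8 16 19 19 13
inc:    1  1  2  3  2  4  2  2  3  4  4  3
dec:    2  1  4  4  3  3  2  1  2  2  2  1
Best peak at i=4 (value 21): inc=3, dec=4, length 3+4−1 = 6.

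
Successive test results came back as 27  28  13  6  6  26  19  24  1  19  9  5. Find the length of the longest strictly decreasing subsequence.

6

Negate each value so 'decreasing' becomes 'increasing', then run patience tails on the negated sequence:
-27 → extends → [-27]
-28 → replaces -27 → [-28]
-13 → extends → [-28, -13]
-6 → extends → [-28, -13, -6]
-6 → already a tail → [-28, -13, -6]
-26 → replaces -13 → [-28, -26, -6]
-19 → replaces -6 → [-28, -26, -19]
-24 → replaces -19 → [-28, -26, -24]
-1 → extends → [-28, -26, -24, -1]
-19 → replaces -1 → [-28, -26, -24, -19]
-9 → extends → [-28, -26, -24, -19, -9]
-5 → extends → [-28, -26, -24, -19, -9, -5]
Six tails, so the longest strictly decreasing subsequence of the original has length 6.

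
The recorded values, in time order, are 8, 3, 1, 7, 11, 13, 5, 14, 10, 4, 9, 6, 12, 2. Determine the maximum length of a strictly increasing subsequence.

5

Let dp[i] be the length of the longest such subsequence ending at index i:
i:      1  2  3  4  5  6  7  8  9 10 11 12 13 14
a[i]:   8  3  1  7 11 13  5 14 10  4  9  6 12  2
dp:     1  1  1  2  3  4  2  5  3  2  3  3  4  2
Maximum dp value is 5.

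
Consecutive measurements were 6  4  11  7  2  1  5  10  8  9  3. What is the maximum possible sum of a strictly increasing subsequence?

Let S[i] be the best sum of a strictly increasing subsequence ending at i:
i:      1  2  3  4  5  6  7  8  9 10 11
a[i]:   6  4 11  7  2  1  5 10  8  9  3
S:      6  4 17 13  2  1  9 23 21 30  5
Maximum is 30 (e.g. 6 + 7 + 8 + 9).

30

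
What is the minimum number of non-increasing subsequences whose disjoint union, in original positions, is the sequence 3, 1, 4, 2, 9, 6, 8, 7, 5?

Place each on the leftmost legal pile:
3 → new pile 1 (tops now [3])
1 → pile 1 (tops now [1])
4 → new pile 2 (tops now [1, 4])
2 → pile 2 (tops now [1, 2])
9 → new pile 3 (tops now [1, 2, 9])
6 → pile 3 (tops now [1, 2, 6])
8 → new pile 4 (tops now [1, 2, 6, 8])
7 → pile 4 (tops now [1, 2, 6, 7])
5 → pile 3 (tops now [1, 2, 5, 7])
Four piles.

4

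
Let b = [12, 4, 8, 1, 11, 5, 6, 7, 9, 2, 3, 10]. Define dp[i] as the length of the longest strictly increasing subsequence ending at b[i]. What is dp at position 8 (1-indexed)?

4

dp[i] = 1 + max{dp[j] : j<i, b[j]<b[i]} (or 1 if no such j):
i:      1  2  3  4  5  6  7  8  9 10 11 12
b[i]:  12  4  8  1 11  5  6  7  9  2  3 10
dp:     1  1  2  1  3  2  3  4  5  2  3  6
At index 8 the value is 4.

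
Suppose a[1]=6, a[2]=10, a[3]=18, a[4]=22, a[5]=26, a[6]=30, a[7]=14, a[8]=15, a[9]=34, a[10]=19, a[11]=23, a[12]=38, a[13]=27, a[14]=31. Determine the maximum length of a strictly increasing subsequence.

Let dp[i] be the length of the longest such subsequence ending at index i:
i:      1  2  3  4  5  6  7  8  9 10 11 12 13 14
a[i]:   6 10 18 22 26 30 14 15 34 19 23 38 27 31
dp:     1  2  3  4  5  6  3  4  7  5  6  8  7  8
Maximum dp value is 8.

8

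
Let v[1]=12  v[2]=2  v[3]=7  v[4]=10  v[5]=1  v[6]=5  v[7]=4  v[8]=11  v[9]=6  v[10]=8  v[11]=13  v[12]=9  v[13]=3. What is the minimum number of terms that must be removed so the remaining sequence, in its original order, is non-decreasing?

Fewest deletions = n − (longest non-decreasing subsequence).
i:      1  2  3  4  5  6  7  8  9 10 11 12 13
v[i]:  12  2  7 10  1  5  4 11  6  8 13  9  3
dp:     1  1  2  3  1  2  2  4  3  4  5  5  2
max dp = 5, so deletions = 13 − 5 = 8.

8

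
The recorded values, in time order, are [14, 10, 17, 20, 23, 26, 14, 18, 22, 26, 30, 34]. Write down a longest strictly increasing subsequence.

Patience tails give the LIS length; then backtrack through the dp parents:
14 → extends → [14]
10 → replaces 14 → [10]
17 → extends → [10, 17]
20 → extends → [10, 17, 20]
23 → extends → [10, 17, 20, 23]
26 → extends → [10, 17, 20, 23, 26]
14 → replaces 17 → [10, 14, 20, 23, 26]
18 → replaces 20 → [10, 14, 18, 23, 26]
22 → replaces 23 → [10, 14, 18, 22, 26]
26 → already a tail → [10, 14, 18, 22, 26]
30 → extends → [10, 14, 18, 22, 26, 30]
34 → extends → [10, 14, 18, 22, 26, 30, 34]
Length 7; one witness is 14, 17, 20, 23, 26, 30, 34.

14, 17, 20, 23, 26, 30, 34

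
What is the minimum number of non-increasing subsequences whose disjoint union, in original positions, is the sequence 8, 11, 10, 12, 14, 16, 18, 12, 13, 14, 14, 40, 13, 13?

The minimum number of non-increasing subsequences covering a sequence equals the length of its longest strictly increasing subsequence.
LIS length is 7 (e.g. 8, 11, 12, 14, 16, 18, 40), so 7 piles are needed.

7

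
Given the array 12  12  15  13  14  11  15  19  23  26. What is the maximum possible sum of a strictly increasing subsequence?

Let S[i] be the best sum of a strictly increasing subsequence ending at i:
i:       1   2   3   4   5   6   7   8   9  10
a[i]:   12  12  15  13  14  11  15  19  23  26
S:      12  12  27  25  39  11  54  73  96 122
Maximum is 122 (e.g. 12 + 13 + 14 + 15 + 19 + 23 + 26).

122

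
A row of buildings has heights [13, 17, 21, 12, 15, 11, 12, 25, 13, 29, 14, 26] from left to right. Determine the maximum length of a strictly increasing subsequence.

5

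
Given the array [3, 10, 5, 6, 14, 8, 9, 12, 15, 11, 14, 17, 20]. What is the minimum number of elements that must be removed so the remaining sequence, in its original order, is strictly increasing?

Fewest deletions = n − (longest strictly increasing subsequence).
i:      1  2  3  4  5  6  7  8  9 10 11 12 13
a[i]:   3 10  5  6 14  8  9 12 15 11 14 17 20
dp:     1  2  2  3  4  4  5  6  7  6  7  8  9
max dp = 9, so deletions = 13 − 9 = 4.

4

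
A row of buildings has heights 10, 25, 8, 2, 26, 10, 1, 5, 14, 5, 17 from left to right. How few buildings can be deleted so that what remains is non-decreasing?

7

Fewest deletions = n − (longest non-decreasing subsequence).
i:      1  2  3  4  5  6  7  8  9 10 11
a[i]:  10 25  8  2 26 10  1  5 14  5 17
dp:     1  2  1  1  3  2  1  2  3  3  4
max dp = 4, so deletions = 11 − 4 = 7.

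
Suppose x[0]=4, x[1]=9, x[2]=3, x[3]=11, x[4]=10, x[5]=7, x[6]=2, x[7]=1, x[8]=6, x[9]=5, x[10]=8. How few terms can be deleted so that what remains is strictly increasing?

Fewest deletions = n − (longest strictly increasing subsequence).
i:      0  1  2  3  4  5  6  7  8  9 10
x[i]:   4  9  3 11 10  7  2  1  6  5  8
dp:     1  2  1  3  3  2  1  1  2  2  3
max dp = 3, so deletions = 11 − 3 = 8.

8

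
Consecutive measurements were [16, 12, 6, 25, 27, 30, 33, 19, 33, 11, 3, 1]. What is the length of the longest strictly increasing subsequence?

5

Let dp[i] be the length of the longest such subsequence ending at index i:
i:      1  2  3  4  5  6  7  8  9 10 11 12
a[i]:  16 12  6 25 27 30 33 19 33 11  3  1
dp:     1  1  1  2  3  4  5  2  5  2  1  1
Maximum dp value is 5.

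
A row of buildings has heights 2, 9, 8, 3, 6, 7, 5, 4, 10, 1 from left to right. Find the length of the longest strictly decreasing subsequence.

Let dp[i] be the longest strictly decreasing subsequence ending at i:
i:      1  2  3  4  5  6  7  8  9 10
a[i]:   2  9  8  3  6  7  5  4 10  1
dp:     1  1  2  3  3  3  4  5  1  6
Maximum is 6.

6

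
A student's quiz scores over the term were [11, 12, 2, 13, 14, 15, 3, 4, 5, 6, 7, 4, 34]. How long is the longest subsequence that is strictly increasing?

7

Let dp[i] be the length of the longest such subsequence ending at index i:
i:      1  2  3  4  5  6  7  8  9 10 11 12 13
a[i]:  11 12  2 13 14 15  3  4  5  6  7  4 34
dp:     1  2  1  3  4  5  2  3  4  5  6  3  7
Maximum dp value is 7.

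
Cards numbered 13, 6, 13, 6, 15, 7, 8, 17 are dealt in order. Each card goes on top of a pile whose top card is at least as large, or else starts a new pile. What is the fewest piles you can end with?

4

Place each on the leftmost legal pile:
13 → new pile 1 (tops now [13])
6 → pile 1 (tops now [6])
13 → new pile 2 (tops now [6, 13])
6 → pile 1 (tops now [6, 13])
15 → new pile 3 (tops now [6, 13, 15])
7 → pile 2 (tops now [6, 7, 15])
8 → pile 3 (tops now [6, 7, 8])
17 → new pile 4 (tops now [6, 7, 8, 17])
Four piles.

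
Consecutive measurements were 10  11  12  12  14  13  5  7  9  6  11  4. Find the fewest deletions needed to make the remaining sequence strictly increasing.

Fewest deletions = n − (longest strictly increasing subsequence).
Patience tails:
10 → extends → [10]
11 → extends → [10, 11]
12 → extends → [10, 11, 12]
12 → already a tail → [10, 11, 12]
14 → extends → [10, 11, 12, 14]
13 → replaces 14 → [10, 11, 12, 13]
5 → replaces 10 → [5, 11, 12, 13]
7 → replaces 11 → [5, 7, 12, 13]
9 → replaces 12 → [5, 7, 9, 13]
6 → replaces 7 → [5, 6, 9, 13]
11 → replaces 13 → [5, 6, 9, 11]
4 → replaces 5 → [4, 6, 9, 11]
Longest strictly increasing subsequence has length 4, so deletions = 12 − 4 = 8.

8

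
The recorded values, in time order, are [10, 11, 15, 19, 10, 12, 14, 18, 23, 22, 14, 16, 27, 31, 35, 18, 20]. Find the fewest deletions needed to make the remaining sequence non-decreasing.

Fewest deletions = n − (longest non-decreasing subsequence).
Patience tails:
10 → extends → [10]
11 → extends → [10, 11]
15 → extends → [10, 11, 15]
19 → extends → [10, 11, 15, 19]
10 → replaces 11 → [10, 10, 15, 19]
12 → replaces 15 → [10, 10, 12, 19]
14 → replaces 19 → [10, 10, 12, 14]
18 → extends → [10, 10, 12, 14, 18]
23 → extends → [10, 10, 12, 14, 18, 23]
22 → replaces 23 → [10, 10, 12, 14, 18, 22]
14 → replaces 18 → [10, 10, 12, 14, 14, 22]
16 → replaces 22 → [10, 10, 12, 14, 14, 16]
27 → extends → [10, 10, 12, 14, 14, 16, 27]
31 → extends → [10, 10, 12, 14, 14, 16, 27, 31]
35 → extends → [10, 10, 12, 14, 14, 16, 27, 31, 35]
18 → replaces 27 → [10, 10, 12, 14, 14, 16, 18, 31, 35]
20 → replaces 31 → [10, 10, 12, 14, 14, 16, 18, 20, 35]
Longest non-decreasing subsequence has length 9, so deletions = 17 − 9 = 8.

8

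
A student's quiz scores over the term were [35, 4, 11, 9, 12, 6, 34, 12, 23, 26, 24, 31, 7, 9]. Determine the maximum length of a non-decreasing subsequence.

7

Track the smallest tail for each achievable length (allowing ties):
35 → extends → [35]
4 → replaces 35 → [4]
11 → extends → [4, 11]
9 → replaces 11 → [4, 9]
12 → extends → [4, 9, 12]
6 → replaces 9 → [4, 6, 12]
34 → extends → [4, 6, 12, 34]
12 → replaces 34 → [4, 6, 12, 12]
23 → extends → [4, 6, 12, 12, 23]
26 → extends → [4, 6, 12, 12, 23, 26]
24 → replaces 26 → [4, 6, 12, 12, 23, 24]
31 → extends → [4, 6, 12, 12, 23, 24, 31]
7 → replaces 12 → [4, 6, 7, 12, 23, 24, 31]
9 → replaces 12 → [4, 6, 7, 9, 23, 24, 31]
Seven tails, so the longest non-decreasing subsequence has length 7 (e.g. 4, 11, 12, 12, 23, 26, 31).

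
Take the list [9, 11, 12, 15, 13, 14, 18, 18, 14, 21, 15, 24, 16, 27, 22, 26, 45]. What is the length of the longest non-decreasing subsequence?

11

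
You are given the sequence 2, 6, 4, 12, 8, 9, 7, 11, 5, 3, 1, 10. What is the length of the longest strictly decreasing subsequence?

6

Negate each value so 'decreasing' becomes 'increasing', then run patience tails on the negated sequence:
-2 → extends → [-2]
-6 → replaces -2 → [-6]
-4 → extends → [-6, -4]
-12 → replaces -6 → [-12, -4]
-8 → replaces -4 → [-12, -8]
-9 → replaces -8 → [-12, -9]
-7 → extends → [-12, -9, -7]
-11 → replaces -9 → [-12, -11, -7]
-5 → extends → [-12, -11, -7, -5]
-3 → extends → [-12, -11, -7, -5, -3]
-1 → extends → [-12, -11, -7, -5, -3, -1]
-10 → replaces -7 → [-12, -11, -10, -5, -3, -1]
Six tails, so the longest strictly decreasing subsequence of the original has length 6.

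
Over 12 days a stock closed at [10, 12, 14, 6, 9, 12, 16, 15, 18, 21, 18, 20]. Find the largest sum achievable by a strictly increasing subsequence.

91

Let S[i] be the best sum of a strictly increasing subsequence ending at i:
i:      1  2  3  4  5  6  7  8  9 10 11 12
a[i]:  10 12 14  6  9 12 16 15 18 21 18 20
S:     10 22 36  6 15 27 52 51 70 91 70 90
Maximum is 91 (e.g. 10 + 12 + 14 + 16 + 18 + 21).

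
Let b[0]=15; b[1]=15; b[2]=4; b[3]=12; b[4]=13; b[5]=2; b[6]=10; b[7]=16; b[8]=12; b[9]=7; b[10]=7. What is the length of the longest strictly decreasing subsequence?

Negate each value so 'decreasing' becomes 'increasing', then run patience tails on the negated sequence:
-15 → extends → [-15]
-15 → already a tail → [-15]
-4 → extends → [-15, -4]
-12 → replaces -4 → [-15, -12]
-13 → replaces -12 → [-15, -13]
-2 → extends → [-15, -13, -2]
-10 → replaces -2 → [-15, -13, -10]
-16 → replaces -15 → [-16, -13, -10]
-12 → replaces -10 → [-16, -13, -12]
-7 → extends → [-16, -13, -12, -7]
-7 → already a tail → [-16, -13, -12, -7]
Four tails, so the longest strictly decreasing subsequence of the original has length 4.

4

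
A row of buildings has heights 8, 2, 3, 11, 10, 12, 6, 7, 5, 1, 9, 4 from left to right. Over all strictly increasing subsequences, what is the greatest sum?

31

Let S[i] be the best sum of a strictly increasing subsequence ending at i:
i:      1  2  3  4  5  6  7  8  9 10 11 12
a[i]:   8  2  3 11 10 12  6  7  5  1  9  4
S:      8  2  5 19 18 31 11 18 10  1 27  9
Maximum is 31 (e.g. 8 + 11 + 12).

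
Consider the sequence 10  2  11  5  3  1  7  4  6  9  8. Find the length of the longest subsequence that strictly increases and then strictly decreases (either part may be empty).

6

inc[i] = longest strictly increasing subsequence ending at i; dec[i] = longest strictly decreasing subsequence starting at i:
i:      1  2  3  4  5  6  7  8  9 10 11
a[i]:  10  2 11  5  3  1  7  4  6  9  8
inc:    1  1  2  2  2  1  3  3  4  5  5
dec:    4  2  4  3  2  1  2  1  1  2  1
Best peak at i=10 (value 9): inc=5, dec=2, length 5+2−1 = 6.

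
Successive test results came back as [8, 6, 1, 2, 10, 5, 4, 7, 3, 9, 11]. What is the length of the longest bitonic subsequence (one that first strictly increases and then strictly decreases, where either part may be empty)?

6

inc[i] = longest strictly increasing subsequence ending at i; dec[i] = longest strictly decreasing subsequence starting at i:
i:      1  2  3  4  5  6  7  8  9 10 11
a[i]:   8  6  1  2 10  5  4  7  3  9 11
inc:    1  1  1  2  3  3  3  4  3  5  6
dec:    5  4  1  1  4  3  2  2  1  1  1
Best peak at i=5 (value 10): inc=3, dec=4, length 3+4−1 = 6.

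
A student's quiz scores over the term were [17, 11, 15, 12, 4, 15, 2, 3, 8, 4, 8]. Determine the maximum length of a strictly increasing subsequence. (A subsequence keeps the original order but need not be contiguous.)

4

Track the smallest tail for each achievable length (strict):
17 → extends → [17]
11 → replaces 17 → [11]
15 → extends → [11, 15]
12 → replaces 15 → [11, 12]
4 → replaces 11 → [4, 12]
15 → extends → [4, 12, 15]
2 → replaces 4 → [2, 12, 15]
3 → replaces 12 → [2, 3, 15]
8 → replaces 15 → [2, 3, 8]
4 → replaces 8 → [2, 3, 4]
8 → extends → [2, 3, 4, 8]
Four tails, so the longest strictly increasing subsequence has length 4 (e.g. 2, 3, 4, 8).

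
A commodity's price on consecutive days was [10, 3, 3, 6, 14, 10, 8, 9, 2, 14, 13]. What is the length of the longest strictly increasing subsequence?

Track the smallest tail for each achievable length (strict):
10 → extends → [10]
3 → replaces 10 → [3]
3 → already a tail → [3]
6 → extends → [3, 6]
14 → extends → [3, 6, 14]
10 → replaces 14 → [3, 6, 10]
8 → replaces 10 → [3, 6, 8]
9 → extends → [3, 6, 8, 9]
2 → replaces 3 → [2, 6, 8, 9]
14 → extends → [2, 6, 8, 9, 14]
13 → replaces 14 → [2, 6, 8, 9, 13]
Five tails, so the longest strictly increasing subsequence has length 5 (e.g. 3, 6, 8, 9, 14).

5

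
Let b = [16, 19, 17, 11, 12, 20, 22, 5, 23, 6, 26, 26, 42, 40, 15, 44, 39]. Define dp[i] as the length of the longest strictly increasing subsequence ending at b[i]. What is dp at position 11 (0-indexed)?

dp[i] = 1 + max{dp[j] : j<i, b[j]<b[i]} (or 1 if no such j):
i:      0  1  2  3  4  5  6  7  8  9 10 11 12 13 14 15 16
b[i]:  16 19 17 11 12 20 22  5 23  6 26 26 42 40 15 44 39
dp:     1  2  2  1  2  3  4  1  5  2  6  6  7  7  3  8  7
At index 11 the value is 6.

6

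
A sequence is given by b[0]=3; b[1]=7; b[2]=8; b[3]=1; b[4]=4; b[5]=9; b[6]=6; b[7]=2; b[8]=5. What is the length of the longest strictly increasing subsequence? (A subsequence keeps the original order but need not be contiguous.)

4

Let dp[i] be the length of the longest such subsequence ending at index i:
i:     0 1 2 3 4 5 6 7 8
b[i]:  3 7 8 1 4 9 6 2 5
dp:    1 2 3 1 2 4 3 2 3
Maximum dp value is 4.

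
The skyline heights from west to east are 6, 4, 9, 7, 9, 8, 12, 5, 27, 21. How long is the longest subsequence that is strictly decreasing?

Let dp[i] be the longest strictly decreasing subsequence ending at i:
i:      1  2  3  4  5  6  7  8  9 10
a[i]:   6  4  9  7  9  8 12  5 27 21
dp:     1  2  1  2  1  2  1  3  1  2
Maximum is 3.

3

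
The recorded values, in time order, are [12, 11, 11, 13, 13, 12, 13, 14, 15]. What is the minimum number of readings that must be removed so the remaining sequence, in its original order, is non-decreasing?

Fewest deletions = n − (longest non-decreasing subsequence).
Patience tails:
12 → extends → [12]
11 → replaces 12 → [11]
11 → extends → [11, 11]
13 → extends → [11, 11, 13]
13 → extends → [11, 11, 13, 13]
12 → replaces 13 → [11, 11, 12, 13]
13 → extends → [11, 11, 12, 13, 13]
14 → extends → [11, 11, 12, 13, 13, 14]
15 → extends → [11, 11, 12, 13, 13, 14, 15]
Longest non-decreasing subsequence has length 7, so deletions = 9 − 7 = 2.

2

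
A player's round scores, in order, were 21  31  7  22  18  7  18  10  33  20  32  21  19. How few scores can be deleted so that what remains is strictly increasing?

Fewest deletions = n − (longest strictly increasing subsequence).
Patience tails:
21 → extends → [21]
31 → extends → [21, 31]
7 → replaces 21 → [7, 31]
22 → replaces 31 → [7, 22]
18 → replaces 22 → [7, 18]
7 → already a tail → [7, 18]
18 → already a tail → [7, 18]
10 → replaces 18 → [7, 10]
33 → extends → [7, 10, 33]
20 → replaces 33 → [7, 10, 20]
32 → extends → [7, 10, 20, 32]
21 → replaces 32 → [7, 10, 20, 21]
19 → replaces 20 → [7, 10, 19, 21]
Longest strictly increasing subsequence has length 4, so deletions = 13 − 4 = 9.

9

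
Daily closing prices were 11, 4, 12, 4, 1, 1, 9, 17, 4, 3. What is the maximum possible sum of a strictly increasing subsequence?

40

Let S[i] be the best sum of a strictly increasing subsequence ending at i:
i:      1  2  3  4  5  6  7  8  9 10
a[i]:  11  4 12  4  1  1  9 17  4  3
S:     11  4 23  4  1  1 13 40  5  4
Maximum is 40 (e.g. 11 + 12 + 17).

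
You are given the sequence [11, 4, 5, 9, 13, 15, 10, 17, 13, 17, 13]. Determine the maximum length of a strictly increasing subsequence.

6

Let dp[i] be the length of the longest such subsequence ending at index i:
i:      1  2  3  4  5  6  7  8  9 10 11
a[i]:  11  4  5  9 13 15 10 17 13 17 13
dp:     1  1  2  3  4  5  4  6  5  6  5
Maximum dp value is 6.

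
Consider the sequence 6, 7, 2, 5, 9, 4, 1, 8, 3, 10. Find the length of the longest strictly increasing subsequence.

4

Let dp[i] be the length of the longest such subsequence ending at index i:
i:      1  2  3  4  5  6  7  8  9 10
a[i]:   6  7  2  5  9  4  1  8  3 10
dp:     1  2  1  2  3  2  1  3  2  4
Maximum dp value is 4.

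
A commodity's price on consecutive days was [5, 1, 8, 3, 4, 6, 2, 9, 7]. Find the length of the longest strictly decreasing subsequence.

3

Let dp[i] be the longest strictly decreasing subsequence ending at i:
i:     1 2 3 4 5 6 7 8 9
a[i]:  5 1 8 3 4 6 2 9 7
dp:    1 2 1 2 2 2 3 1 2
Maximum is 3.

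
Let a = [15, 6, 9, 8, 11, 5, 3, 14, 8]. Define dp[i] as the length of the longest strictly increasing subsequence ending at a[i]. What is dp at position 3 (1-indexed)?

2

dp[i] = 1 + max{dp[j] : j<i, a[j]<a[i]} (or 1 if no such j):
i:      1  2  3  4  5  6  7  8  9
a[i]:  15  6  9  8 11  5  3 14  8
dp:     1  1  2  2  3  1  1  4  2
At index 3 the value is 2.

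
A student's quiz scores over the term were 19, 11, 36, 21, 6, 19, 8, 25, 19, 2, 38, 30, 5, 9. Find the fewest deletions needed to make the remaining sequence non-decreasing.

Fewest deletions = n − (longest non-decreasing subsequence).
i:      1  2  3  4  5  6  7  8  9 10 11 12 13 14
a[i]:  19 11 36 21  6 19  8 25 19  2 38 30  5  9
dp:     1  1  2  2  1  2  2  3  3  1  4  4  2  3
max dp = 4, so deletions = 14 − 4 = 10.

10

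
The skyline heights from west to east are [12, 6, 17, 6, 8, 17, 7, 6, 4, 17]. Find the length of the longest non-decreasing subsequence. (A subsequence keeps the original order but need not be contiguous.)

Track the smallest tail for each achievable length (allowing ties):
12 → extends → [12]
6 → replaces 12 → [6]
17 → extends → [6, 17]
6 → replaces 17 → [6, 6]
8 → extends → [6, 6, 8]
17 → extends → [6, 6, 8, 17]
7 → replaces 8 → [6, 6, 7, 17]
6 → replaces 7 → [6, 6, 6, 17]
4 → replaces 6 → [4, 6, 6, 17]
17 → extends → [4, 6, 6, 17, 17]
Five tails, so the longest non-decreasing subsequence has length 5 (e.g. 6, 6, 8, 17, 17).

5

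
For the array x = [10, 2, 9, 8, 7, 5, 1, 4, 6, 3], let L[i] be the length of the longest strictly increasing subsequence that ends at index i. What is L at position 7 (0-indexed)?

dp[i] = 1 + max{dp[j] : j<i, x[j]<x[i]} (or 1 if no such j):
i:      0  1  2  3  4  5  6  7  8  9
x[i]:  10  2  9  8  7  5  1  4  6  3
dp:     1  1  2  2  2  2  1  2  3  2
At index 7 the value is 2.

2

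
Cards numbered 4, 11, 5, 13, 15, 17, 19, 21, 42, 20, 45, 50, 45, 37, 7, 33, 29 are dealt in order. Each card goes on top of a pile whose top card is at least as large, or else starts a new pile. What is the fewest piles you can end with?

10

Place each on the leftmost legal pile:
4 → new pile 1 (tops now [4])
11 → new pile 2 (tops now [4, 11])
5 → pile 2 (tops now [4, 5])
13 → new pile 3 (tops now [4, 5, 13])
15 → new pile 4 (tops now [4, 5, 13, 15])
17 → new pile 5 (tops now [4, 5, 13, 15, 17])
19 → new pile 6 (tops now [4, 5, 13, 15, 17, 19])
21 → new pile 7 (tops now [4, 5, 13, 15, 17, 19, 21])
42 → new pile 8 (tops now [4, 5, 13, 15, 17, 19, 21, 42])
20 → pile 7 (tops now [4, 5, 13, 15, 17, 19, 20, 42])
45 → new pile 9 (tops now [4, 5, 13, 15, 17, 19, 20, 42, 45])
50 → new pile 10 (tops now [4, 5, 13, 15, 17, 19, 20, 42, 45, 50])
45 → pile 9 (tops now [4, 5, 13, 15, 17, 19, 20, 42, 45, 50])
37 → pile 8 (tops now [4, 5, 13, 15, 17, 19, 20, 37, 45, 50])
7 → pile 3 (tops now [4, 5, 7, 15, 17, 19, 20, 37, 45, 50])
33 → pile 8 (tops now [4, 5, 7, 15, 17, 19, 20, 33, 45, 50])
29 → pile 8 (tops now [4, 5, 7, 15, 17, 19, 20, 29, 45, 50])
Ten piles.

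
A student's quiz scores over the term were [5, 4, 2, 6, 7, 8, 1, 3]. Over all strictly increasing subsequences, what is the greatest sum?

Let S[i] be the best sum of a strictly increasing subsequence ending at i:
i:      1  2  3  4  5  6  7  8
a[i]:   5  4  2  6  7  8  1  3
S:      5  4  2 11 18 26  1  5
Maximum is 26 (e.g. 5 + 6 + 7 + 8).

26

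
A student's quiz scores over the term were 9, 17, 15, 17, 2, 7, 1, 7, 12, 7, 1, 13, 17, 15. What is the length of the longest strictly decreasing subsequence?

Negate each value so 'decreasing' becomes 'increasing', then run patience tails on the negated sequence:
-9 → extends → [-9]
-17 → replaces -9 → [-17]
-15 → extends → [-17, -15]
-17 → already a tail → [-17, -15]
-2 → extends → [-17, -15, -2]
-7 → replaces -2 → [-17, -15, -7]
-1 → extends → [-17, -15, -7, -1]
-7 → already a tail → [-17, -15, -7, -1]
-12 → replaces -7 → [-17, -15, -12, -1]
-7 → replaces -1 → [-17, -15, -12, -7]
-1 → extends → [-17, -15, -12, -7, -1]
-13 → replaces -12 → [-17, -15, -13, -7, -1]
-17 → already a tail → [-17, -15, -13, -7, -1]
-15 → already a tail → [-17, -15, -13, -7, -1]
Five tails, so the longest strictly decreasing subsequence of the original has length 5.

5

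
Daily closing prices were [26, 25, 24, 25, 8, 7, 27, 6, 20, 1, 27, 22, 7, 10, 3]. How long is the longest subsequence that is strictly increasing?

3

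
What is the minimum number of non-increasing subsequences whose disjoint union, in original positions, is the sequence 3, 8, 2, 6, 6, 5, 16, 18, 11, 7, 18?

4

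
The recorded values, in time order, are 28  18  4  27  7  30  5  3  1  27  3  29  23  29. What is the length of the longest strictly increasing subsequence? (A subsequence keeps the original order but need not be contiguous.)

Let dp[i] be the length of the longest such subsequence ending at index i:
i:      1  2  3  4  5  6  7  8  9 10 11 12 13 14
a[i]:  28 18  4 27  7 30  5  3  1 27  3 29 23 29
dp:     1  1  1  2  2  3  2  1  1  3  2  4  3  4
Maximum dp value is 4.

4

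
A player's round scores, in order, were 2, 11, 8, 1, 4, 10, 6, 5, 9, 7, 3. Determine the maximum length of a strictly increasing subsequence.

Track the smallest tail for each achievable length (strict):
2 → extends → [2]
11 → extends → [2, 11]
8 → replaces 11 → [2, 8]
1 → replaces 2 → [1, 8]
4 → replaces 8 → [1, 4]
10 → extends → [1, 4, 10]
6 → replaces 10 → [1, 4, 6]
5 → replaces 6 → [1, 4, 5]
9 → extends → [1, 4, 5, 9]
7 → replaces 9 → [1, 4, 5, 7]
3 → replaces 4 → [1, 3, 5, 7]
Four tails, so the longest strictly increasing subsequence has length 4 (e.g. 2, 4, 6, 9).

4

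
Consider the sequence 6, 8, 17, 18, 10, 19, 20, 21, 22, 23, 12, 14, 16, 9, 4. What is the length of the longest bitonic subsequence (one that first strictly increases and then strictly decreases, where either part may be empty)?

12

inc[i] = longest strictly increasing subsequence ending at i; dec[i] = longest strictly decreasing subsequence starting at i:
i:      1  2  3  4  5  6  7  8  9 10 11 12 13 14 15
a[i]:   6  8 17 18 10 19 20 21 22 23 12 14 16  9  4
inc:    1  2  3  4  3  5  6  7  8  9  4  5  6  3  1
dec:    2  2  4  4  3  4  4  4  4  4  3  3  3  2  1
Best peak at i=10 (value 23): inc=9, dec=4, length 9+4−1 = 12.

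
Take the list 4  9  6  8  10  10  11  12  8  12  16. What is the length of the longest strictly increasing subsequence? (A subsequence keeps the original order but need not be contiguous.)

Let dp[i] be the length of the longest such subsequence ending at index i:
i:      1  2  3  4  5  6  7  8  9 10 11
a[i]:   4  9  6  8 10 10 11 12  8 12 16
dp:     1  2  2  3  4  4  5  6  3  6  7
Maximum dp value is 7.

7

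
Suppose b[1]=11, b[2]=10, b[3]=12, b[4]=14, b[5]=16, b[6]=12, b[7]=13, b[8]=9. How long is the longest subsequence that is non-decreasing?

4

Track the smallest tail for each achievable length (allowing ties):
11 → extends → [11]
10 → replaces 11 → [10]
12 → extends → [10, 12]
14 → extends → [10, 12, 14]
16 → extends → [10, 12, 14, 16]
12 → replaces 14 → [10, 12, 12, 16]
13 → replaces 16 → [10, 12, 12, 13]
9 → replaces 10 → [9, 12, 12, 13]
Four tails, so the longest non-decreasing subsequence has length 4 (e.g. 11, 12, 14, 16).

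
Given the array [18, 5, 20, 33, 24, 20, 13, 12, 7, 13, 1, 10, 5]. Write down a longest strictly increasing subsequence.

Patience tails give the LIS length; then backtrack through the dp parents:
18 → extends → [18]
5 → replaces 18 → [5]
20 → extends → [5, 20]
33 → extends → [5, 20, 33]
24 → replaces 33 → [5, 20, 24]
20 → already a tail → [5, 20, 24]
13 → replaces 20 → [5, 13, 24]
12 → replaces 13 → [5, 12, 24]
7 → replaces 12 → [5, 7, 24]
13 → replaces 24 → [5, 7, 13]
1 → replaces 5 → [1, 7, 13]
10 → replaces 13 → [1, 7, 10]
5 → replaces 7 → [1, 5, 10]
Length 3; one witness is 18, 20, 33.

18, 20, 33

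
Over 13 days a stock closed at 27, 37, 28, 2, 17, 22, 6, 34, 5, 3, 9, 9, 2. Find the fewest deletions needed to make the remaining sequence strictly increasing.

Fewest deletions = n − (longest strictly increasing subsequence).
Patience tails:
27 → extends → [27]
37 → extends → [27, 37]
28 → replaces 37 → [27, 28]
2 → replaces 27 → [2, 28]
17 → replaces 28 → [2, 17]
22 → extends → [2, 17, 22]
6 → replaces 17 → [2, 6, 22]
34 → extends → [2, 6, 22, 34]
5 → replaces 6 → [2, 5, 22, 34]
3 → replaces 5 → [2, 3, 22, 34]
9 → replaces 22 → [2, 3, 9, 34]
9 → already a tail → [2, 3, 9, 34]
2 → already a tail → [2, 3, 9, 34]
Longest strictly increasing subsequence has length 4, so deletions = 13 − 4 = 9.

9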